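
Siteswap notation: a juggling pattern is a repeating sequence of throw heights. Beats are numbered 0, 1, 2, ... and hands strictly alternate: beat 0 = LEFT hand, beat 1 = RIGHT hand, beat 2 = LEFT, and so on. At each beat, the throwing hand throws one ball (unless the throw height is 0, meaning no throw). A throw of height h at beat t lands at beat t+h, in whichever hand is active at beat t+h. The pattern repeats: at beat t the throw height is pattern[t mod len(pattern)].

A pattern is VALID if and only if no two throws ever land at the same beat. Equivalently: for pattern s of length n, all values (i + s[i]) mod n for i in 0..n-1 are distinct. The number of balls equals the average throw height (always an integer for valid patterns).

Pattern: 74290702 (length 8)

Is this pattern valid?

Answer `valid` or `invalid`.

Answer: invalid

Derivation:
i=0: (i + s[i]) mod n = (0 + 7) mod 8 = 7
i=1: (i + s[i]) mod n = (1 + 4) mod 8 = 5
i=2: (i + s[i]) mod n = (2 + 2) mod 8 = 4
i=3: (i + s[i]) mod n = (3 + 9) mod 8 = 4
i=4: (i + s[i]) mod n = (4 + 0) mod 8 = 4
i=5: (i + s[i]) mod n = (5 + 7) mod 8 = 4
i=6: (i + s[i]) mod n = (6 + 0) mod 8 = 6
i=7: (i + s[i]) mod n = (7 + 2) mod 8 = 1
Residues: [7, 5, 4, 4, 4, 4, 6, 1], distinct: False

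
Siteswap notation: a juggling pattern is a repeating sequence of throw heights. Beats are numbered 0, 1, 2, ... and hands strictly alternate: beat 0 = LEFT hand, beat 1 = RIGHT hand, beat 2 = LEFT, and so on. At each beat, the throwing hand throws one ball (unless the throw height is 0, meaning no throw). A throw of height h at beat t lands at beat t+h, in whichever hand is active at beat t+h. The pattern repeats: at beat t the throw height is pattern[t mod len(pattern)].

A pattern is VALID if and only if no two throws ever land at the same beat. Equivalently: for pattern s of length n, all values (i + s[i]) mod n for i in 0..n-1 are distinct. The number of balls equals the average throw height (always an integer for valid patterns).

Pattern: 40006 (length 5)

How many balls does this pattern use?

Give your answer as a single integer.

Pattern = [4, 0, 0, 0, 6], length n = 5
  position 0: throw height = 4, running sum = 4
  position 1: throw height = 0, running sum = 4
  position 2: throw height = 0, running sum = 4
  position 3: throw height = 0, running sum = 4
  position 4: throw height = 6, running sum = 10
Total sum = 10; balls = sum / n = 10 / 5 = 2

Answer: 2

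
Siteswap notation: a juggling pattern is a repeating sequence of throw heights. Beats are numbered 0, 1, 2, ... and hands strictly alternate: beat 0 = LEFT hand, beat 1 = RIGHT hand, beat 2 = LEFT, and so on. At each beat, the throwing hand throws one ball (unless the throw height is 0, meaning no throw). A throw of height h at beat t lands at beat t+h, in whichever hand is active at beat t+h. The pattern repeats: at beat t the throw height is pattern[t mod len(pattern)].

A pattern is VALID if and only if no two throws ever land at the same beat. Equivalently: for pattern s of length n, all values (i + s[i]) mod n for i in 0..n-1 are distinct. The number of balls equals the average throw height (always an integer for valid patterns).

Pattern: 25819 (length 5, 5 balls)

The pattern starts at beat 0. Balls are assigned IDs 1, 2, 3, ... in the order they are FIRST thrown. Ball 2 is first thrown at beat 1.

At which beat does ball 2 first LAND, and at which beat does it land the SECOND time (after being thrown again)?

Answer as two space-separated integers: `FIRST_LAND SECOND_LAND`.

Answer: 6 11

Derivation:
Beat 0 (L): throw ball1 h=2 -> lands@2:L; in-air after throw: [b1@2:L]
Beat 1 (R): throw ball2 h=5 -> lands@6:L; in-air after throw: [b1@2:L b2@6:L]
Beat 2 (L): throw ball1 h=8 -> lands@10:L; in-air after throw: [b2@6:L b1@10:L]
Beat 3 (R): throw ball3 h=1 -> lands@4:L; in-air after throw: [b3@4:L b2@6:L b1@10:L]
Beat 4 (L): throw ball3 h=9 -> lands@13:R; in-air after throw: [b2@6:L b1@10:L b3@13:R]
Beat 5 (R): throw ball4 h=2 -> lands@7:R; in-air after throw: [b2@6:L b4@7:R b1@10:L b3@13:R]
Beat 6 (L): throw ball2 h=5 -> lands@11:R; in-air after throw: [b4@7:R b1@10:L b2@11:R b3@13:R]
Beat 7 (R): throw ball4 h=8 -> lands@15:R; in-air after throw: [b1@10:L b2@11:R b3@13:R b4@15:R]
Beat 8 (L): throw ball5 h=1 -> lands@9:R; in-air after throw: [b5@9:R b1@10:L b2@11:R b3@13:R b4@15:R]
Beat 9 (R): throw ball5 h=9 -> lands@18:L; in-air after throw: [b1@10:L b2@11:R b3@13:R b4@15:R b5@18:L]
Beat 10 (L): throw ball1 h=2 -> lands@12:L; in-air after throw: [b2@11:R b1@12:L b3@13:R b4@15:R b5@18:L]
Beat 11 (R): throw ball2 h=5 -> lands@16:L; in-air after throw: [b1@12:L b3@13:R b4@15:R b2@16:L b5@18:L]
Ball 2: thrown@1 h=5 -> first land @6; rethrown@6 h=5 -> second land @11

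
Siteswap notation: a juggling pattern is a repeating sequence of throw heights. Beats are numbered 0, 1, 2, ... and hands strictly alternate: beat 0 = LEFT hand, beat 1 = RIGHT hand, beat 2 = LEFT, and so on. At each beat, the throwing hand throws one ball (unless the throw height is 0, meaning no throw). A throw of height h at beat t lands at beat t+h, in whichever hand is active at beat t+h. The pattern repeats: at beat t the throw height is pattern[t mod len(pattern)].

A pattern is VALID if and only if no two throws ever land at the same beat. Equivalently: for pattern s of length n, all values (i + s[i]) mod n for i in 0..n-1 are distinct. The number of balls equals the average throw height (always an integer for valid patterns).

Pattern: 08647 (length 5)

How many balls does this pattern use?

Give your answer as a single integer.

Answer: 5

Derivation:
Pattern = [0, 8, 6, 4, 7], length n = 5
  position 0: throw height = 0, running sum = 0
  position 1: throw height = 8, running sum = 8
  position 2: throw height = 6, running sum = 14
  position 3: throw height = 4, running sum = 18
  position 4: throw height = 7, running sum = 25
Total sum = 25; balls = sum / n = 25 / 5 = 5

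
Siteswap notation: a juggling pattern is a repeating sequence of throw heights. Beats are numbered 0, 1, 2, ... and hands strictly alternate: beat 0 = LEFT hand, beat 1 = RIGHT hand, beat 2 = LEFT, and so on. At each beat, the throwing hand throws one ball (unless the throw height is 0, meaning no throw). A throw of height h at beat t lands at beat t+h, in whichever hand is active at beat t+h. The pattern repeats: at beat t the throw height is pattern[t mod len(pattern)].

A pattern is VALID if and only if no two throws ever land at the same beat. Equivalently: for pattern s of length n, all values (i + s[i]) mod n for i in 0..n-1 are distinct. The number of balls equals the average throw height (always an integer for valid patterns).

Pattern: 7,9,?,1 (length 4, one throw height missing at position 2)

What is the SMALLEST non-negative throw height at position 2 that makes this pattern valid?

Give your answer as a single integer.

Answer: 3

Derivation:
i=0: (0 + 7) mod 4 = 3
i=1: (1 + 9) mod 4 = 2
i=2: s[i]=? (unknown)
i=3: (3 + 1) mod 4 = 0
Known residues: [0, 2, 3]; need a permutation of 0..3, so missing residue r = 1
Need (2 + s) mod 4 = 1; smallest s = (1 - 2) mod 4 = 3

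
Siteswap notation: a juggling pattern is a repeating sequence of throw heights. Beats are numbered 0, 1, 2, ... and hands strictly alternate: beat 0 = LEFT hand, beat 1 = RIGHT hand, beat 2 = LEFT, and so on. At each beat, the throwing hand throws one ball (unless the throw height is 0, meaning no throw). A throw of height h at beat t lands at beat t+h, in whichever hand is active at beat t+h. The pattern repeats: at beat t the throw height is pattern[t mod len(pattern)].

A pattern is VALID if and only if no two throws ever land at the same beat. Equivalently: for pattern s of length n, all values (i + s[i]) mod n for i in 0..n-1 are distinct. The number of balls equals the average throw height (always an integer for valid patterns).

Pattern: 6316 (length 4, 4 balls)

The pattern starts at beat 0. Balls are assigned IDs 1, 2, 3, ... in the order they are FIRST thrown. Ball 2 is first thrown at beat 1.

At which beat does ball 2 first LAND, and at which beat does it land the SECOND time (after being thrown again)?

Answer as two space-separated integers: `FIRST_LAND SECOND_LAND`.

Answer: 4 10

Derivation:
Beat 0 (L): throw ball1 h=6 -> lands@6:L; in-air after throw: [b1@6:L]
Beat 1 (R): throw ball2 h=3 -> lands@4:L; in-air after throw: [b2@4:L b1@6:L]
Beat 2 (L): throw ball3 h=1 -> lands@3:R; in-air after throw: [b3@3:R b2@4:L b1@6:L]
Beat 3 (R): throw ball3 h=6 -> lands@9:R; in-air after throw: [b2@4:L b1@6:L b3@9:R]
Beat 4 (L): throw ball2 h=6 -> lands@10:L; in-air after throw: [b1@6:L b3@9:R b2@10:L]
Beat 5 (R): throw ball4 h=3 -> lands@8:L; in-air after throw: [b1@6:L b4@8:L b3@9:R b2@10:L]
Beat 6 (L): throw ball1 h=1 -> lands@7:R; in-air after throw: [b1@7:R b4@8:L b3@9:R b2@10:L]
Beat 7 (R): throw ball1 h=6 -> lands@13:R; in-air after throw: [b4@8:L b3@9:R b2@10:L b1@13:R]
Beat 8 (L): throw ball4 h=6 -> lands@14:L; in-air after throw: [b3@9:R b2@10:L b1@13:R b4@14:L]
Beat 9 (R): throw ball3 h=3 -> lands@12:L; in-air after throw: [b2@10:L b3@12:L b1@13:R b4@14:L]
Beat 10 (L): throw ball2 h=1 -> lands@11:R; in-air after throw: [b2@11:R b3@12:L b1@13:R b4@14:L]
Ball 2: thrown@1 h=3 -> first land @4; rethrown@4 h=6 -> second land @10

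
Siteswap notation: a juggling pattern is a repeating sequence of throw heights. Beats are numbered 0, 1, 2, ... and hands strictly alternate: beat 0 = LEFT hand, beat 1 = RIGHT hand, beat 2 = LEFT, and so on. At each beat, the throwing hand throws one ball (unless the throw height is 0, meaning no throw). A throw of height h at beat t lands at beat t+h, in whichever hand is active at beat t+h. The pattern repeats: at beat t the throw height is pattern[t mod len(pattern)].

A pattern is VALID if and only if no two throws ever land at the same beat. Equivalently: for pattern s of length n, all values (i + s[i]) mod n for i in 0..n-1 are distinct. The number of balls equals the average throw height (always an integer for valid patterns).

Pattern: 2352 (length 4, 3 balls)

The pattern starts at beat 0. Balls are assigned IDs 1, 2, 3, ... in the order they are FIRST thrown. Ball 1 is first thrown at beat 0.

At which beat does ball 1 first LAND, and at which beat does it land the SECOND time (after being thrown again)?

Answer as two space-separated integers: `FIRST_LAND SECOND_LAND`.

Beat 0 (L): throw ball1 h=2 -> lands@2:L; in-air after throw: [b1@2:L]
Beat 1 (R): throw ball2 h=3 -> lands@4:L; in-air after throw: [b1@2:L b2@4:L]
Beat 2 (L): throw ball1 h=5 -> lands@7:R; in-air after throw: [b2@4:L b1@7:R]
Beat 3 (R): throw ball3 h=2 -> lands@5:R; in-air after throw: [b2@4:L b3@5:R b1@7:R]
Beat 4 (L): throw ball2 h=2 -> lands@6:L; in-air after throw: [b3@5:R b2@6:L b1@7:R]
Beat 5 (R): throw ball3 h=3 -> lands@8:L; in-air after throw: [b2@6:L b1@7:R b3@8:L]
Beat 6 (L): throw ball2 h=5 -> lands@11:R; in-air after throw: [b1@7:R b3@8:L b2@11:R]
Beat 7 (R): throw ball1 h=2 -> lands@9:R; in-air after throw: [b3@8:L b1@9:R b2@11:R]
Ball 1: thrown@0 h=2 -> first land @2; rethrown@2 h=5 -> second land @7

Answer: 2 7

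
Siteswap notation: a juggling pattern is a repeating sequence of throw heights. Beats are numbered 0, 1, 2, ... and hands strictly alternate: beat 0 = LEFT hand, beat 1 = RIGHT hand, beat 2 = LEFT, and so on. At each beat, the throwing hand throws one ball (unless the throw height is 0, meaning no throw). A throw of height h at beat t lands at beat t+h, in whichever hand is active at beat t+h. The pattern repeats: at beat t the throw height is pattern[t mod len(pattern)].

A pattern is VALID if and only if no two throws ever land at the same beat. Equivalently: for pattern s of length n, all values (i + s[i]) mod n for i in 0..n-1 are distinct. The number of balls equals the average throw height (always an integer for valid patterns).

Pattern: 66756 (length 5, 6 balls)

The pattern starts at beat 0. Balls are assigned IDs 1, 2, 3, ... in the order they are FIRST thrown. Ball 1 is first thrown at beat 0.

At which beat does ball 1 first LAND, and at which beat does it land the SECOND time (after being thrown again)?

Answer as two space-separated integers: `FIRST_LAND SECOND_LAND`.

Answer: 6 12

Derivation:
Beat 0 (L): throw ball1 h=6 -> lands@6:L; in-air after throw: [b1@6:L]
Beat 1 (R): throw ball2 h=6 -> lands@7:R; in-air after throw: [b1@6:L b2@7:R]
Beat 2 (L): throw ball3 h=7 -> lands@9:R; in-air after throw: [b1@6:L b2@7:R b3@9:R]
Beat 3 (R): throw ball4 h=5 -> lands@8:L; in-air after throw: [b1@6:L b2@7:R b4@8:L b3@9:R]
Beat 4 (L): throw ball5 h=6 -> lands@10:L; in-air after throw: [b1@6:L b2@7:R b4@8:L b3@9:R b5@10:L]
Beat 5 (R): throw ball6 h=6 -> lands@11:R; in-air after throw: [b1@6:L b2@7:R b4@8:L b3@9:R b5@10:L b6@11:R]
Beat 6 (L): throw ball1 h=6 -> lands@12:L; in-air after throw: [b2@7:R b4@8:L b3@9:R b5@10:L b6@11:R b1@12:L]
Beat 7 (R): throw ball2 h=7 -> lands@14:L; in-air after throw: [b4@8:L b3@9:R b5@10:L b6@11:R b1@12:L b2@14:L]
Beat 8 (L): throw ball4 h=5 -> lands@13:R; in-air after throw: [b3@9:R b5@10:L b6@11:R b1@12:L b4@13:R b2@14:L]
Beat 9 (R): throw ball3 h=6 -> lands@15:R; in-air after throw: [b5@10:L b6@11:R b1@12:L b4@13:R b2@14:L b3@15:R]
Beat 10 (L): throw ball5 h=6 -> lands@16:L; in-air after throw: [b6@11:R b1@12:L b4@13:R b2@14:L b3@15:R b5@16:L]
Beat 11 (R): throw ball6 h=6 -> lands@17:R; in-air after throw: [b1@12:L b4@13:R b2@14:L b3@15:R b5@16:L b6@17:R]
Beat 12 (L): throw ball1 h=7 -> lands@19:R; in-air after throw: [b4@13:R b2@14:L b3@15:R b5@16:L b6@17:R b1@19:R]
Ball 1: thrown@0 h=6 -> first land @6; rethrown@6 h=6 -> second land @12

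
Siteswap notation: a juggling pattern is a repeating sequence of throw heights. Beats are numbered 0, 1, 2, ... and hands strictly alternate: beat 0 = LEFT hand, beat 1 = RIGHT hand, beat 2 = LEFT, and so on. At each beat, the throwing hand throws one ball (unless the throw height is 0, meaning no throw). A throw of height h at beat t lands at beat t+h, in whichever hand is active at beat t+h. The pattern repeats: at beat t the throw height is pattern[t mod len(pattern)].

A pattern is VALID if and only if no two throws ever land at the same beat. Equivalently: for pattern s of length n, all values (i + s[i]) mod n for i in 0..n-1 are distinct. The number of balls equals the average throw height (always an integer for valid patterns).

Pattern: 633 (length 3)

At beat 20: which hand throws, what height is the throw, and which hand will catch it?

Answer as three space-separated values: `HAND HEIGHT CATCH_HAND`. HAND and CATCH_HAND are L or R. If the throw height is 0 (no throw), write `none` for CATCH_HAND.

Answer: L 3 R

Derivation:
Beat 20: 20 mod 2 = 0, so hand = L
Throw height = pattern[20 mod 3] = pattern[2] = 3
Lands at beat 20+3=23, 23 mod 2 = 1, so catch hand = R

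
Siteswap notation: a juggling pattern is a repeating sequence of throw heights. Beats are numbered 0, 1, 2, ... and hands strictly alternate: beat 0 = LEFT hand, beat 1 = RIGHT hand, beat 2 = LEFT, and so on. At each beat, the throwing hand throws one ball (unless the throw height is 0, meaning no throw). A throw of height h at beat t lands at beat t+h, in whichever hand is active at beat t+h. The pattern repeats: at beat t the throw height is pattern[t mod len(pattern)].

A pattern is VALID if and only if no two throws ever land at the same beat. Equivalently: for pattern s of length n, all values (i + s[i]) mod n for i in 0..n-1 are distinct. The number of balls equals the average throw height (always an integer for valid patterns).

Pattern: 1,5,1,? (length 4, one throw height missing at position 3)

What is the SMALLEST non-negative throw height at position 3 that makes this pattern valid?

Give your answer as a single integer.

i=0: (0 + 1) mod 4 = 1
i=1: (1 + 5) mod 4 = 2
i=2: (2 + 1) mod 4 = 3
i=3: s[i]=? (unknown)
Known residues: [1, 2, 3]; need a permutation of 0..3, so missing residue r = 0
Need (3 + s) mod 4 = 0; smallest s = (0 - 3) mod 4 = 1

Answer: 1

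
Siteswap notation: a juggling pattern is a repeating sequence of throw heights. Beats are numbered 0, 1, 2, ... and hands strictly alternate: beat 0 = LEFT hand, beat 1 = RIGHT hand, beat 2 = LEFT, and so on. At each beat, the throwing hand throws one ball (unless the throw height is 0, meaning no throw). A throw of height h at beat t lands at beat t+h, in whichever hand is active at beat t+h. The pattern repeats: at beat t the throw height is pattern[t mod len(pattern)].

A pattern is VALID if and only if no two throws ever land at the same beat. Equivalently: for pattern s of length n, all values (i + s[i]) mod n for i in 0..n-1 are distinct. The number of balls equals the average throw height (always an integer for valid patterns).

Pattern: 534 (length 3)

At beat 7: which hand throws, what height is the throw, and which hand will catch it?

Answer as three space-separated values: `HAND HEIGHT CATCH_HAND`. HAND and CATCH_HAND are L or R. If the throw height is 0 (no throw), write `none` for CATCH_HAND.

Answer: R 3 L

Derivation:
Beat 7: 7 mod 2 = 1, so hand = R
Throw height = pattern[7 mod 3] = pattern[1] = 3
Lands at beat 7+3=10, 10 mod 2 = 0, so catch hand = L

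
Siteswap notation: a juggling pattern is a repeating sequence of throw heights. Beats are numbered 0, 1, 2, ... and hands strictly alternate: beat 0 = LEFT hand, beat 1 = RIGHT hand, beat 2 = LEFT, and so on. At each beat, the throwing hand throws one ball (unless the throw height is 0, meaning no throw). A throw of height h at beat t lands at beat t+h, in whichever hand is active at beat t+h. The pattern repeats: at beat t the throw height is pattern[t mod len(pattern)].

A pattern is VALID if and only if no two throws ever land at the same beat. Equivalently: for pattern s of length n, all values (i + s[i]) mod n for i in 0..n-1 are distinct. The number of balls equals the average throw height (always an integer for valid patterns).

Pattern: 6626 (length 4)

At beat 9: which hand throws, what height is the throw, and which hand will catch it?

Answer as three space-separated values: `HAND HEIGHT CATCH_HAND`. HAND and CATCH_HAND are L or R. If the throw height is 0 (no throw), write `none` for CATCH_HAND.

Answer: R 6 R

Derivation:
Beat 9: 9 mod 2 = 1, so hand = R
Throw height = pattern[9 mod 4] = pattern[1] = 6
Lands at beat 9+6=15, 15 mod 2 = 1, so catch hand = R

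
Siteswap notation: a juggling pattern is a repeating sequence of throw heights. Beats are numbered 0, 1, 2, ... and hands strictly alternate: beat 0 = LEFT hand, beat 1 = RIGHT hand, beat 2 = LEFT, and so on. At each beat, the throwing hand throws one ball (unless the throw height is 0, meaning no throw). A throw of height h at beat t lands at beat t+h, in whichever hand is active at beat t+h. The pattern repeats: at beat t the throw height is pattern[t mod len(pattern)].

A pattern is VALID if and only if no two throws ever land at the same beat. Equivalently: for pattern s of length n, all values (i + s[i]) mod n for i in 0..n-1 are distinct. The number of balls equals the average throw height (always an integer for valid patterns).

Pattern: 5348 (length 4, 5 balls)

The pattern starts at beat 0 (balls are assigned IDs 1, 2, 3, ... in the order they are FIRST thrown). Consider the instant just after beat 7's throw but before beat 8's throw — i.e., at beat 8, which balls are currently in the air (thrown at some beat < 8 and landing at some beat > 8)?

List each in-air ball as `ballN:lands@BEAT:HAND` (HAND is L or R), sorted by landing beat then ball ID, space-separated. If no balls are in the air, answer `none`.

Answer: ball2:lands@9:R ball3:lands@10:L ball4:lands@11:R ball5:lands@15:R

Derivation:
Beat 0 (L): throw ball1 h=5 -> lands@5:R; in-air after throw: [b1@5:R]
Beat 1 (R): throw ball2 h=3 -> lands@4:L; in-air after throw: [b2@4:L b1@5:R]
Beat 2 (L): throw ball3 h=4 -> lands@6:L; in-air after throw: [b2@4:L b1@5:R b3@6:L]
Beat 3 (R): throw ball4 h=8 -> lands@11:R; in-air after throw: [b2@4:L b1@5:R b3@6:L b4@11:R]
Beat 4 (L): throw ball2 h=5 -> lands@9:R; in-air after throw: [b1@5:R b3@6:L b2@9:R b4@11:R]
Beat 5 (R): throw ball1 h=3 -> lands@8:L; in-air after throw: [b3@6:L b1@8:L b2@9:R b4@11:R]
Beat 6 (L): throw ball3 h=4 -> lands@10:L; in-air after throw: [b1@8:L b2@9:R b3@10:L b4@11:R]
Beat 7 (R): throw ball5 h=8 -> lands@15:R; in-air after throw: [b1@8:L b2@9:R b3@10:L b4@11:R b5@15:R]
Beat 8 (L): throw ball1 h=5 -> lands@13:R; in-air after throw: [b2@9:R b3@10:L b4@11:R b1@13:R b5@15:R]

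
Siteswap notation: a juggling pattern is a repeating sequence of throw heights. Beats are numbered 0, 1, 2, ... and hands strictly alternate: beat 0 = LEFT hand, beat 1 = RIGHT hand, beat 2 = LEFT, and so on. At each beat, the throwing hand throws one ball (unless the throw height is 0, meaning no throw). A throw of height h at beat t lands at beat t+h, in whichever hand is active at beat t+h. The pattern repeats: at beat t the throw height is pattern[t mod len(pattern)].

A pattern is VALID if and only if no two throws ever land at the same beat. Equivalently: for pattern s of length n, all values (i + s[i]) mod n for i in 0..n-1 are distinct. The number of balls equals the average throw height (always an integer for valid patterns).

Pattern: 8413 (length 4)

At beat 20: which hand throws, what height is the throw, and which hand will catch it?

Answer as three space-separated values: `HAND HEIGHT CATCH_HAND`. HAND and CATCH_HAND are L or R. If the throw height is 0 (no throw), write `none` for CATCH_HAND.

Answer: L 8 L

Derivation:
Beat 20: 20 mod 2 = 0, so hand = L
Throw height = pattern[20 mod 4] = pattern[0] = 8
Lands at beat 20+8=28, 28 mod 2 = 0, so catch hand = L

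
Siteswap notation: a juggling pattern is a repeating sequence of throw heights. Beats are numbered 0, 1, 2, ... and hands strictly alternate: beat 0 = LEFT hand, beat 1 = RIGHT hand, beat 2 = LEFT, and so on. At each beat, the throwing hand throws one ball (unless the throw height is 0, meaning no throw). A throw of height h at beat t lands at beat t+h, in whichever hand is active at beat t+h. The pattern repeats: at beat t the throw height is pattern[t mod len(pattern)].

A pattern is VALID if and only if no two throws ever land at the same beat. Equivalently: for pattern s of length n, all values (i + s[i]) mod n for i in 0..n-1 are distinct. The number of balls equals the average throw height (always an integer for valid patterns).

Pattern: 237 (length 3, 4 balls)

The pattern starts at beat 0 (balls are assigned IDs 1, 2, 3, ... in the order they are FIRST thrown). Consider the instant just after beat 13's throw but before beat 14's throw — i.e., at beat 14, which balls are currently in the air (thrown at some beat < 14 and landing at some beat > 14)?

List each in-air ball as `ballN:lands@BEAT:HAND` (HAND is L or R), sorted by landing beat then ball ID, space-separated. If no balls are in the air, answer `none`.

Answer: ball4:lands@15:R ball2:lands@16:L ball1:lands@18:L

Derivation:
Beat 0 (L): throw ball1 h=2 -> lands@2:L; in-air after throw: [b1@2:L]
Beat 1 (R): throw ball2 h=3 -> lands@4:L; in-air after throw: [b1@2:L b2@4:L]
Beat 2 (L): throw ball1 h=7 -> lands@9:R; in-air after throw: [b2@4:L b1@9:R]
Beat 3 (R): throw ball3 h=2 -> lands@5:R; in-air after throw: [b2@4:L b3@5:R b1@9:R]
Beat 4 (L): throw ball2 h=3 -> lands@7:R; in-air after throw: [b3@5:R b2@7:R b1@9:R]
Beat 5 (R): throw ball3 h=7 -> lands@12:L; in-air after throw: [b2@7:R b1@9:R b3@12:L]
Beat 6 (L): throw ball4 h=2 -> lands@8:L; in-air after throw: [b2@7:R b4@8:L b1@9:R b3@12:L]
Beat 7 (R): throw ball2 h=3 -> lands@10:L; in-air after throw: [b4@8:L b1@9:R b2@10:L b3@12:L]
Beat 8 (L): throw ball4 h=7 -> lands@15:R; in-air after throw: [b1@9:R b2@10:L b3@12:L b4@15:R]
Beat 9 (R): throw ball1 h=2 -> lands@11:R; in-air after throw: [b2@10:L b1@11:R b3@12:L b4@15:R]
Beat 10 (L): throw ball2 h=3 -> lands@13:R; in-air after throw: [b1@11:R b3@12:L b2@13:R b4@15:R]
Beat 11 (R): throw ball1 h=7 -> lands@18:L; in-air after throw: [b3@12:L b2@13:R b4@15:R b1@18:L]
Beat 12 (L): throw ball3 h=2 -> lands@14:L; in-air after throw: [b2@13:R b3@14:L b4@15:R b1@18:L]
Beat 13 (R): throw ball2 h=3 -> lands@16:L; in-air after throw: [b3@14:L b4@15:R b2@16:L b1@18:L]
Beat 14 (L): throw ball3 h=7 -> lands@21:R; in-air after throw: [b4@15:R b2@16:L b1@18:L b3@21:R]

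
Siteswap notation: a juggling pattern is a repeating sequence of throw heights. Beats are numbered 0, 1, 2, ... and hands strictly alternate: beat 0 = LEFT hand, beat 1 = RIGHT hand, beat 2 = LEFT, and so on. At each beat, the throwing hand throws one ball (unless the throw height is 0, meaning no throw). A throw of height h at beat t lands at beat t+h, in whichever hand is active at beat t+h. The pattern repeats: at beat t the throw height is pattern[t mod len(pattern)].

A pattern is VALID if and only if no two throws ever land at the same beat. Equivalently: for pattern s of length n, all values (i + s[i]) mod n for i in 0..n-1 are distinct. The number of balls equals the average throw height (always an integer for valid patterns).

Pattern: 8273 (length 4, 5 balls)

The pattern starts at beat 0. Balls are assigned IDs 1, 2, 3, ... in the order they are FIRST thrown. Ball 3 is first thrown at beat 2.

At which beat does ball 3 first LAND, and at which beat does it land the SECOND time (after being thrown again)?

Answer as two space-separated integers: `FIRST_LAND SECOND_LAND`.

Answer: 9 11

Derivation:
Beat 0 (L): throw ball1 h=8 -> lands@8:L; in-air after throw: [b1@8:L]
Beat 1 (R): throw ball2 h=2 -> lands@3:R; in-air after throw: [b2@3:R b1@8:L]
Beat 2 (L): throw ball3 h=7 -> lands@9:R; in-air after throw: [b2@3:R b1@8:L b3@9:R]
Beat 3 (R): throw ball2 h=3 -> lands@6:L; in-air after throw: [b2@6:L b1@8:L b3@9:R]
Beat 4 (L): throw ball4 h=8 -> lands@12:L; in-air after throw: [b2@6:L b1@8:L b3@9:R b4@12:L]
Beat 5 (R): throw ball5 h=2 -> lands@7:R; in-air after throw: [b2@6:L b5@7:R b1@8:L b3@9:R b4@12:L]
Beat 6 (L): throw ball2 h=7 -> lands@13:R; in-air after throw: [b5@7:R b1@8:L b3@9:R b4@12:L b2@13:R]
Beat 7 (R): throw ball5 h=3 -> lands@10:L; in-air after throw: [b1@8:L b3@9:R b5@10:L b4@12:L b2@13:R]
Beat 8 (L): throw ball1 h=8 -> lands@16:L; in-air after throw: [b3@9:R b5@10:L b4@12:L b2@13:R b1@16:L]
Beat 9 (R): throw ball3 h=2 -> lands@11:R; in-air after throw: [b5@10:L b3@11:R b4@12:L b2@13:R b1@16:L]
Beat 10 (L): throw ball5 h=7 -> lands@17:R; in-air after throw: [b3@11:R b4@12:L b2@13:R b1@16:L b5@17:R]
Beat 11 (R): throw ball3 h=3 -> lands@14:L; in-air after throw: [b4@12:L b2@13:R b3@14:L b1@16:L b5@17:R]
Ball 3: thrown@2 h=7 -> first land @9; rethrown@9 h=2 -> second land @11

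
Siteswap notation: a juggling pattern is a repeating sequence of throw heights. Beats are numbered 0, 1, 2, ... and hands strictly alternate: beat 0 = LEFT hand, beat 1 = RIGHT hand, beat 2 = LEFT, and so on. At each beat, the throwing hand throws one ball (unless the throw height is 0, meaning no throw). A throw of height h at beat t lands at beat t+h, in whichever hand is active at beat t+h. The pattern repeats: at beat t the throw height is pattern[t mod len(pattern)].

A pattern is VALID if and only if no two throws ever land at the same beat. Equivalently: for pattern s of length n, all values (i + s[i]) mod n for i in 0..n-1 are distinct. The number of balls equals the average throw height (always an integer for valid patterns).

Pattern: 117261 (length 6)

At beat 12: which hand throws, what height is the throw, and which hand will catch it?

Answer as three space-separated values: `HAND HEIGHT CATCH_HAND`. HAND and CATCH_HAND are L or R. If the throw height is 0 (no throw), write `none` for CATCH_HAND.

Answer: L 1 R

Derivation:
Beat 12: 12 mod 2 = 0, so hand = L
Throw height = pattern[12 mod 6] = pattern[0] = 1
Lands at beat 12+1=13, 13 mod 2 = 1, so catch hand = R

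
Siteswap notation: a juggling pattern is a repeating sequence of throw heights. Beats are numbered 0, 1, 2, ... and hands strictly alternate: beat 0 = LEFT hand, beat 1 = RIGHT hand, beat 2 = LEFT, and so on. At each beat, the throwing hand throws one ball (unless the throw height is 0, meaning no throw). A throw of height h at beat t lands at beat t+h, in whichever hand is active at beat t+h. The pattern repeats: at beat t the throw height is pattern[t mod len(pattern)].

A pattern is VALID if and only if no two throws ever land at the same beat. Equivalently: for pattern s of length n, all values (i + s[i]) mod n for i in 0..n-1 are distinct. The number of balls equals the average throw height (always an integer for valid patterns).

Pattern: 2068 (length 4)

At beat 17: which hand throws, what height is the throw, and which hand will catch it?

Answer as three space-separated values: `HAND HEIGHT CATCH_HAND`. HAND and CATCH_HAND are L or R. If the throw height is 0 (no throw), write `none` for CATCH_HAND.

Beat 17: 17 mod 2 = 1, so hand = R
Throw height = pattern[17 mod 4] = pattern[1] = 0

Answer: R 0 none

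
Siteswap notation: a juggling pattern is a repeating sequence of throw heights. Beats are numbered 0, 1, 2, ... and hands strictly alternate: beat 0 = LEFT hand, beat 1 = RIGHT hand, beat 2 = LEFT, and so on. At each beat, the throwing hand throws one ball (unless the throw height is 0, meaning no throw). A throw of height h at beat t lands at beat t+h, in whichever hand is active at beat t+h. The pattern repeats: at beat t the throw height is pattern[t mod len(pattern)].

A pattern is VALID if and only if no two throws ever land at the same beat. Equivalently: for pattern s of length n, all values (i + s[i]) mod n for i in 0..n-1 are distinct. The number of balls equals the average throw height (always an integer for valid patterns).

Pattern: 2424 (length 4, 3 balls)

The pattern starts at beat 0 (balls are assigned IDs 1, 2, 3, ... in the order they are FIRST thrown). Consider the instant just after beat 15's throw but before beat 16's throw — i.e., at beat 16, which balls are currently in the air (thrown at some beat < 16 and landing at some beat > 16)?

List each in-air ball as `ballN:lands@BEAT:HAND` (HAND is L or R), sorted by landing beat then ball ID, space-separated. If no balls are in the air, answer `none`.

Answer: ball2:lands@17:R ball3:lands@19:R

Derivation:
Beat 0 (L): throw ball1 h=2 -> lands@2:L; in-air after throw: [b1@2:L]
Beat 1 (R): throw ball2 h=4 -> lands@5:R; in-air after throw: [b1@2:L b2@5:R]
Beat 2 (L): throw ball1 h=2 -> lands@4:L; in-air after throw: [b1@4:L b2@5:R]
Beat 3 (R): throw ball3 h=4 -> lands@7:R; in-air after throw: [b1@4:L b2@5:R b3@7:R]
Beat 4 (L): throw ball1 h=2 -> lands@6:L; in-air after throw: [b2@5:R b1@6:L b3@7:R]
Beat 5 (R): throw ball2 h=4 -> lands@9:R; in-air after throw: [b1@6:L b3@7:R b2@9:R]
Beat 6 (L): throw ball1 h=2 -> lands@8:L; in-air after throw: [b3@7:R b1@8:L b2@9:R]
Beat 7 (R): throw ball3 h=4 -> lands@11:R; in-air after throw: [b1@8:L b2@9:R b3@11:R]
Beat 8 (L): throw ball1 h=2 -> lands@10:L; in-air after throw: [b2@9:R b1@10:L b3@11:R]
Beat 9 (R): throw ball2 h=4 -> lands@13:R; in-air after throw: [b1@10:L b3@11:R b2@13:R]
Beat 10 (L): throw ball1 h=2 -> lands@12:L; in-air after throw: [b3@11:R b1@12:L b2@13:R]
Beat 11 (R): throw ball3 h=4 -> lands@15:R; in-air after throw: [b1@12:L b2@13:R b3@15:R]
Beat 12 (L): throw ball1 h=2 -> lands@14:L; in-air after throw: [b2@13:R b1@14:L b3@15:R]
Beat 13 (R): throw ball2 h=4 -> lands@17:R; in-air after throw: [b1@14:L b3@15:R b2@17:R]
Beat 14 (L): throw ball1 h=2 -> lands@16:L; in-air after throw: [b3@15:R b1@16:L b2@17:R]
Beat 15 (R): throw ball3 h=4 -> lands@19:R; in-air after throw: [b1@16:L b2@17:R b3@19:R]
Beat 16 (L): throw ball1 h=2 -> lands@18:L; in-air after throw: [b2@17:R b1@18:L b3@19:R]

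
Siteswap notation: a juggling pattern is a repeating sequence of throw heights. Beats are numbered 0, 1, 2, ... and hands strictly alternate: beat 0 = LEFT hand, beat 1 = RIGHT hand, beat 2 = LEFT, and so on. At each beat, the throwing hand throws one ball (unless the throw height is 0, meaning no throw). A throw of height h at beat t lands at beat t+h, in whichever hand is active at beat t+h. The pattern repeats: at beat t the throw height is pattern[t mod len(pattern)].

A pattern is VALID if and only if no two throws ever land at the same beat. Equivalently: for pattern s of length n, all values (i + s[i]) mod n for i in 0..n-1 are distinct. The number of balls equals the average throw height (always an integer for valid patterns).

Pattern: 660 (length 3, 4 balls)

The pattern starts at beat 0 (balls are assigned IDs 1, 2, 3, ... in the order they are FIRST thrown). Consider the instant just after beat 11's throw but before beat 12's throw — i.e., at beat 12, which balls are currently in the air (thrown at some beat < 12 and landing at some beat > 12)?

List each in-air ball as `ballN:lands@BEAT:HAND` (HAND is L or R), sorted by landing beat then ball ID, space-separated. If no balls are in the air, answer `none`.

Beat 0 (L): throw ball1 h=6 -> lands@6:L; in-air after throw: [b1@6:L]
Beat 1 (R): throw ball2 h=6 -> lands@7:R; in-air after throw: [b1@6:L b2@7:R]
Beat 3 (R): throw ball3 h=6 -> lands@9:R; in-air after throw: [b1@6:L b2@7:R b3@9:R]
Beat 4 (L): throw ball4 h=6 -> lands@10:L; in-air after throw: [b1@6:L b2@7:R b3@9:R b4@10:L]
Beat 6 (L): throw ball1 h=6 -> lands@12:L; in-air after throw: [b2@7:R b3@9:R b4@10:L b1@12:L]
Beat 7 (R): throw ball2 h=6 -> lands@13:R; in-air after throw: [b3@9:R b4@10:L b1@12:L b2@13:R]
Beat 9 (R): throw ball3 h=6 -> lands@15:R; in-air after throw: [b4@10:L b1@12:L b2@13:R b3@15:R]
Beat 10 (L): throw ball4 h=6 -> lands@16:L; in-air after throw: [b1@12:L b2@13:R b3@15:R b4@16:L]
Beat 12 (L): throw ball1 h=6 -> lands@18:L; in-air after throw: [b2@13:R b3@15:R b4@16:L b1@18:L]

Answer: ball2:lands@13:R ball3:lands@15:R ball4:lands@16:L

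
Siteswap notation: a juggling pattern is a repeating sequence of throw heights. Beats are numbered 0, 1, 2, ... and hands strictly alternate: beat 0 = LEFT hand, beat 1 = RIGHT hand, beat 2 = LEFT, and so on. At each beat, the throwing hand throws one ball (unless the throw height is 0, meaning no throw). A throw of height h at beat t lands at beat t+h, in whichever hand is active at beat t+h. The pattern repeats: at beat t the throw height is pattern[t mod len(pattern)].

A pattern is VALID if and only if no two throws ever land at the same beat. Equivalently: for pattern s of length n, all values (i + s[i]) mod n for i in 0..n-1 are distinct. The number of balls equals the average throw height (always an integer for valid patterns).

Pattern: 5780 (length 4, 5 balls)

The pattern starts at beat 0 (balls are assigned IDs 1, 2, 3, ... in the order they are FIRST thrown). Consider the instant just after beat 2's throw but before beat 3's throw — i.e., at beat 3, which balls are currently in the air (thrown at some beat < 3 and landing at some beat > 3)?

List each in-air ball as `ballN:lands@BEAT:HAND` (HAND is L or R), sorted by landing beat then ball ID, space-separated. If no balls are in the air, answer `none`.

Beat 0 (L): throw ball1 h=5 -> lands@5:R; in-air after throw: [b1@5:R]
Beat 1 (R): throw ball2 h=7 -> lands@8:L; in-air after throw: [b1@5:R b2@8:L]
Beat 2 (L): throw ball3 h=8 -> lands@10:L; in-air after throw: [b1@5:R b2@8:L b3@10:L]

Answer: ball1:lands@5:R ball2:lands@8:L ball3:lands@10:L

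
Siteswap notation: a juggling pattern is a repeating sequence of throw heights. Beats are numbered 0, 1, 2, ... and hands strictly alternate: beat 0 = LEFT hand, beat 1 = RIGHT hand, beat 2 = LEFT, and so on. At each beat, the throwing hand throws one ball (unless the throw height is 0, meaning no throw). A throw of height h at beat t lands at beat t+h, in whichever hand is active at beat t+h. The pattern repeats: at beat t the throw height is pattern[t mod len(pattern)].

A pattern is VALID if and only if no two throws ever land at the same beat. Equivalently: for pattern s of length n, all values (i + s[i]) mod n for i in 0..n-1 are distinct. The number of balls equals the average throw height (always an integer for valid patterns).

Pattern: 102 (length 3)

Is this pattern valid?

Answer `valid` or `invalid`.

i=0: (i + s[i]) mod n = (0 + 1) mod 3 = 1
i=1: (i + s[i]) mod n = (1 + 0) mod 3 = 1
i=2: (i + s[i]) mod n = (2 + 2) mod 3 = 1
Residues: [1, 1, 1], distinct: False

Answer: invalid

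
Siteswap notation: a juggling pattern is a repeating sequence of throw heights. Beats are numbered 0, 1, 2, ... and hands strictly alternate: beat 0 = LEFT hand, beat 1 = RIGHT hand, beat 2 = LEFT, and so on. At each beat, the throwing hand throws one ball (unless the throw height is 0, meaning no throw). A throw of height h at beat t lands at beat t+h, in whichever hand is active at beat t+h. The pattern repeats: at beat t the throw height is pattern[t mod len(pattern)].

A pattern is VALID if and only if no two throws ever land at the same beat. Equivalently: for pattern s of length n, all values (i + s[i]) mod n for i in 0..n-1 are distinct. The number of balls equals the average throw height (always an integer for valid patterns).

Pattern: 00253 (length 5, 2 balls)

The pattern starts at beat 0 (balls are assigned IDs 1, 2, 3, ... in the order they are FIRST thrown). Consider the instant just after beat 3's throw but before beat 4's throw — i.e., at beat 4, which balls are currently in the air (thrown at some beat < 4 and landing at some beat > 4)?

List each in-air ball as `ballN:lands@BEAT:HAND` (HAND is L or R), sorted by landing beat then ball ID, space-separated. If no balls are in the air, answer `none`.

Answer: ball2:lands@8:L

Derivation:
Beat 2 (L): throw ball1 h=2 -> lands@4:L; in-air after throw: [b1@4:L]
Beat 3 (R): throw ball2 h=5 -> lands@8:L; in-air after throw: [b1@4:L b2@8:L]
Beat 4 (L): throw ball1 h=3 -> lands@7:R; in-air after throw: [b1@7:R b2@8:L]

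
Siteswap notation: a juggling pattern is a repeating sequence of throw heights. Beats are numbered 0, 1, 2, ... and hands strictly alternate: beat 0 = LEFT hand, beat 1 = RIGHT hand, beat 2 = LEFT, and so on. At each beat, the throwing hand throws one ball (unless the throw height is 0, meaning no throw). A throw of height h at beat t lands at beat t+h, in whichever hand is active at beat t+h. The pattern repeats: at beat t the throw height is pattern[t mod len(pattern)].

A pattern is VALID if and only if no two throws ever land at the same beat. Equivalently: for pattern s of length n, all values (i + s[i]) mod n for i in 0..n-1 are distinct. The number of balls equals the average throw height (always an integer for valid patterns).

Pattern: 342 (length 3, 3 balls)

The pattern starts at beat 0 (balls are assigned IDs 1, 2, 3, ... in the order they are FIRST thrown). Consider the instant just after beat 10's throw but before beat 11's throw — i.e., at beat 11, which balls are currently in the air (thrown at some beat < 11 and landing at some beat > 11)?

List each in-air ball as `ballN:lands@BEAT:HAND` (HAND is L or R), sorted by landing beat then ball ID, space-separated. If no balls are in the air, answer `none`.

Answer: ball1:lands@12:L ball3:lands@14:L

Derivation:
Beat 0 (L): throw ball1 h=3 -> lands@3:R; in-air after throw: [b1@3:R]
Beat 1 (R): throw ball2 h=4 -> lands@5:R; in-air after throw: [b1@3:R b2@5:R]
Beat 2 (L): throw ball3 h=2 -> lands@4:L; in-air after throw: [b1@3:R b3@4:L b2@5:R]
Beat 3 (R): throw ball1 h=3 -> lands@6:L; in-air after throw: [b3@4:L b2@5:R b1@6:L]
Beat 4 (L): throw ball3 h=4 -> lands@8:L; in-air after throw: [b2@5:R b1@6:L b3@8:L]
Beat 5 (R): throw ball2 h=2 -> lands@7:R; in-air after throw: [b1@6:L b2@7:R b3@8:L]
Beat 6 (L): throw ball1 h=3 -> lands@9:R; in-air after throw: [b2@7:R b3@8:L b1@9:R]
Beat 7 (R): throw ball2 h=4 -> lands@11:R; in-air after throw: [b3@8:L b1@9:R b2@11:R]
Beat 8 (L): throw ball3 h=2 -> lands@10:L; in-air after throw: [b1@9:R b3@10:L b2@11:R]
Beat 9 (R): throw ball1 h=3 -> lands@12:L; in-air after throw: [b3@10:L b2@11:R b1@12:L]
Beat 10 (L): throw ball3 h=4 -> lands@14:L; in-air after throw: [b2@11:R b1@12:L b3@14:L]
Beat 11 (R): throw ball2 h=2 -> lands@13:R; in-air after throw: [b1@12:L b2@13:R b3@14:L]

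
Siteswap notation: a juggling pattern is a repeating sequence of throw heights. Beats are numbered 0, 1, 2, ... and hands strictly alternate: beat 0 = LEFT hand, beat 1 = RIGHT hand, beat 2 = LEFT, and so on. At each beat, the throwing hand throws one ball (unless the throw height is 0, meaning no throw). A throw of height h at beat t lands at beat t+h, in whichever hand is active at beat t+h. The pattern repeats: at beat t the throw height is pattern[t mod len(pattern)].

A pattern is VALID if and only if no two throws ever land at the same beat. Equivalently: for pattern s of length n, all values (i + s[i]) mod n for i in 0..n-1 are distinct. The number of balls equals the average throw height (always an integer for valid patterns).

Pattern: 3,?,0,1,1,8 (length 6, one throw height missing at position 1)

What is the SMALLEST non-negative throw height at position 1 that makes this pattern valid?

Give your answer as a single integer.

i=0: (0 + 3) mod 6 = 3
i=1: s[i]=? (unknown)
i=2: (2 + 0) mod 6 = 2
i=3: (3 + 1) mod 6 = 4
i=4: (4 + 1) mod 6 = 5
i=5: (5 + 8) mod 6 = 1
Known residues: [1, 2, 3, 4, 5]; need a permutation of 0..5, so missing residue r = 0
Need (1 + s) mod 6 = 0; smallest s = (0 - 1) mod 6 = 5

Answer: 5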